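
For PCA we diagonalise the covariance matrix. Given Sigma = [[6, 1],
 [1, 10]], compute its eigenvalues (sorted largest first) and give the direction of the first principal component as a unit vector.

Step 1 — characteristic polynomial of 2×2 Sigma:
  det(Sigma - λI) = λ² - trace · λ + det = 0.
  trace = 6 + 10 = 16, det = 6·10 - (1)² = 59.
Step 2 — discriminant:
  Δ = trace² - 4·det = 256 - 236 = 20.
Step 3 — eigenvalues:
  λ = (trace ± √Δ)/2 = (16 ± 4.4721)/2,
  λ_1 = 10.2361,  λ_2 = 5.7639.

Step 4 — unit eigenvector for λ_1: solve (Sigma - λ_1 I)v = 0. First row:
  (6 - 10.2361)·v_x + (1)·v_y = 0, i.e. (-4.2361)·v_x + (1)·v_y = 0,
  so v ∝ (b, λ_1 - a) = (1, 4.2361) = u.
  ||u|| = √((1)² + (4.2361)²) = √(18.9443) ≈ 4.3525,
  v_1 = u/||u|| ≈ (0.2298, 0.9732) (||v_1|| = 1).

λ_1 = 10.2361,  λ_2 = 5.7639;  v_1 ≈ (0.2298, 0.9732)


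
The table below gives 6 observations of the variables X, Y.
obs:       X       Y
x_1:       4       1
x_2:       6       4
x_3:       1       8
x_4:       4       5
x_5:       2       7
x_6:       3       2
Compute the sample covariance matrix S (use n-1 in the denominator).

Step 1 — column means:
  mean(X) = (4 + 6 + 1 + 4 + 2 + 3) / 6 = 20/6 = 3.3333
  mean(Y) = (1 + 4 + 8 + 5 + 7 + 2) / 6 = 27/6 = 4.5

Step 2 — sample covariance S[i,j] = (1/(n-1)) · Σ_k (x_{k,i} - mean_i) · (x_{k,j} - mean_j), with n-1 = 5.
  S[X,X] = ((0.6667)·(0.6667) + (2.6667)·(2.6667) + (-2.3333)·(-2.3333) + (0.6667)·(0.6667) + (-1.3333)·(-1.3333) + (-0.3333)·(-0.3333)) / 5 = 15.3333/5 = 3.0667
  S[X,Y] = ((0.6667)·(-3.5) + (2.6667)·(-0.5) + (-2.3333)·(3.5) + (0.6667)·(0.5) + (-1.3333)·(2.5) + (-0.3333)·(-2.5)) / 5 = -14/5 = -2.8
  S[Y,Y] = ((-3.5)·(-3.5) + (-0.5)·(-0.5) + (3.5)·(3.5) + (0.5)·(0.5) + (2.5)·(2.5) + (-2.5)·(-2.5)) / 5 = 37.5/5 = 7.5

S is symmetric (S[j,i] = S[i,j]). Assembling:

S = [[3.0667, -2.8],
 [-2.8, 7.5]]


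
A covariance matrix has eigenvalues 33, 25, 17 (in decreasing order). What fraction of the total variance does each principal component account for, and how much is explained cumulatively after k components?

Step 1 — total variance = trace(Sigma) = Σ λ_i = 33 + 25 + 17 = 75.

Step 2 — fraction explained by component i = λ_i / Σ λ:
  PC1: 33/75 = 0.44
  PC2: 25/75 = 0.3333
  PC3: 17/75 = 0.2267

Step 3 — cumulative fraction after k components = (λ_1 + ... + λ_k) / Σ λ:
  k = 1: 33/75 = 0.44
  k = 2: (33 + 25)/75 = 58/75 = 0.7733
  k = 3: (33 + 25 + 17)/75 = 75/75 = 1

Summary (fraction, with percent):

explained: PC1 0.44 (44%), PC2 0.3333 (33.33%), PC3 0.2267 (22.67%);  cumulative: 0.44, 0.7733, 1


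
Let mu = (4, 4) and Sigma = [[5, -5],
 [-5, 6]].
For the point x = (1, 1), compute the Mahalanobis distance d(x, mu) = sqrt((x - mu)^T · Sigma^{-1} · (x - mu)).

Step 1 — centre the observation: (x - mu) = (-3, -3).

Step 2 — invert Sigma. det(Sigma) = 5·6 - (-5)² = 5.
  Sigma^{-1} = (1/det) · [[d, -b], [-b, a]] = [[1.2, 1],
 [1, 1]].

Step 3 — form the quadratic (x - mu)^T · Sigma^{-1} · (x - mu):
  Sigma^{-1} · (x - mu) = (-6.6, -6).
  (x - mu)^T · [Sigma^{-1} · (x - mu)] = (-3)·(-6.6) + (-3)·(-6) = 37.8.

Step 4 — take square root: d = √(37.8) ≈ 6.1482.

d(x, mu) = √(37.8) ≈ 6.1482


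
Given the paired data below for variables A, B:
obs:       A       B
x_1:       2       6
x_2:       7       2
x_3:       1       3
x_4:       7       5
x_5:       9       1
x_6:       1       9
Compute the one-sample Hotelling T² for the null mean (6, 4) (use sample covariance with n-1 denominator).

Step 1 — sample mean vector:
  mean(A) = (2 + 7 + 1 + 7 + 9 + 1) / 6 = 27/6 = 4.5
  mean(B) = (6 + 2 + 3 + 5 + 1 + 9) / 6 = 26/6 = 4.3333
  x̄ = (4.5, 4.3333),  deviation x̄ - mu_0 = (4.5, 4.3333) - (6, 4) = (-1.5, 0.3333).

Step 2 — sample covariance matrix, S[i,j] = (1/(n-1)) · Σ_k (x_{k,i} - mean_i) · (x_{k,j} - mean_j), divisor n-1 = 5:
  S[A,A] = ((-2.5)·(-2.5) + (2.5)·(2.5) + (-3.5)·(-3.5) + (2.5)·(2.5) + (4.5)·(4.5) + (-3.5)·(-3.5)) / 5 = 63.5/5 = 12.7
  S[A,B] = ((-2.5)·(1.6667) + (2.5)·(-2.3333) + (-3.5)·(-1.3333) + (2.5)·(0.6667) + (4.5)·(-3.3333) + (-3.5)·(4.6667)) / 5 = -35/5 = -7
  S[B,B] = ((1.6667)·(1.6667) + (-2.3333)·(-2.3333) + (-1.3333)·(-1.3333) + (0.6667)·(0.6667) + (-3.3333)·(-3.3333) + (4.6667)·(4.6667)) / 5 = 43.3333/5 = 8.6667
  S = [[12.7, -7],
 [-7, 8.6667]].

Step 3 — invert S. det(S) = 12.7·8.6667 - (-7)² = 61.0667.
  S^{-1} = (1/det) · [[d, -b], [-b, a]] = [[0.1419, 0.1146],
 [0.1146, 0.208]].

Step 4 — quadratic form (x̄ - mu_0)^T · S^{-1} · (x̄ - mu_0):
  S^{-1} · (x̄ - mu_0) = (-0.1747, -0.1026),
  (x̄ - mu_0)^T · [...] = (-1.5)·(-0.1747) + (0.3333)·(-0.1026) = 0.2278.

Step 5 — scale by n: T² = 6 · 0.2278 = 1.3668.

T² ≈ 1.3668


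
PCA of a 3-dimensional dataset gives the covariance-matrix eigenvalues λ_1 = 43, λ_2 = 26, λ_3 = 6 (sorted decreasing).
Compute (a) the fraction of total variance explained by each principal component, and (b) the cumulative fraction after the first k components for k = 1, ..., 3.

Step 1 — total variance = trace(Sigma) = Σ λ_i = 43 + 26 + 6 = 75.

Step 2 — fraction explained by component i = λ_i / Σ λ:
  PC1: 43/75 = 0.5733
  PC2: 26/75 = 0.3467
  PC3: 6/75 = 0.08

Step 3 — cumulative fraction after k components = (λ_1 + ... + λ_k) / Σ λ:
  k = 1: 43/75 = 0.5733
  k = 2: (43 + 26)/75 = 69/75 = 0.92
  k = 3: (43 + 26 + 6)/75 = 75/75 = 1

Summary (fraction, with percent):

explained: PC1 0.5733 (57.33%), PC2 0.3467 (34.67%), PC3 0.08 (8%);  cumulative: 0.5733, 0.92, 1


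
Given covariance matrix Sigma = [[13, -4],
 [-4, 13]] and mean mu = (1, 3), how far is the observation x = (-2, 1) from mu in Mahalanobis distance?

Step 1 — centre the observation: (x - mu) = (-3, -2).

Step 2 — invert Sigma. det(Sigma) = 13·13 - (-4)² = 153.
  Sigma^{-1} = (1/det) · [[d, -b], [-b, a]] = [[0.085, 0.0261],
 [0.0261, 0.085]].

Step 3 — form the quadratic (x - mu)^T · Sigma^{-1} · (x - mu):
  Sigma^{-1} · (x - mu) = (-0.3072, -0.2484).
  (x - mu)^T · [Sigma^{-1} · (x - mu)] = (-3)·(-0.3072) + (-2)·(-0.2484) = 1.4183.

Step 4 — take square root: d = √(1.4183) ≈ 1.1909.

d(x, mu) = √(1.4183) ≈ 1.1909


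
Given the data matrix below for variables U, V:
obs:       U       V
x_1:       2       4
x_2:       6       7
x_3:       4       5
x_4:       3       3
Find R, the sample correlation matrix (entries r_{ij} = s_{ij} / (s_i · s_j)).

Step 1 — column means:
  mean(U) = (2 + 6 + 4 + 3) / 4 = 15/4 = 3.75
  mean(V) = (4 + 7 + 5 + 3) / 4 = 19/4 = 4.75

Step 2 — sample variances and covariances s[i,j] = (1/(n-1)) · Σ_k (x_{k,i} - mean_i) · (x_{k,j} - mean_j), with n-1 = 3:
  s[U,U] = ((-1.75)·(-1.75) + (2.25)·(2.25) + (0.25)·(0.25) + (-0.75)·(-0.75)) / 3 = 8.75/3 = 2.9167
  s[U,V] = ((-1.75)·(-0.75) + (2.25)·(2.25) + (0.25)·(0.25) + (-0.75)·(-1.75)) / 3 = 7.75/3 = 2.5833
  s[V,V] = ((-0.75)·(-0.75) + (2.25)·(2.25) + (0.25)·(0.25) + (-1.75)·(-1.75)) / 3 = 8.75/3 = 2.9167
  Sample standard deviations s_i = √(s[i,i]):
  s(U) = √(2.9167) = 1.7078
  s(V) = √(2.9167) = 1.7078

Step 3 — r_{ij} = s_{ij} / (s_i · s_j):
  r[U,U] = 1 (diagonal).
  r[U,V] = 2.5833 / (1.7078 · 1.7078) = 2.5833 / 2.9167 = 0.8857
  r[V,V] = 1 (diagonal).

R is symmetric with unit diagonal. Assembling:

R = [[1, 0.8857],
 [0.8857, 1]]


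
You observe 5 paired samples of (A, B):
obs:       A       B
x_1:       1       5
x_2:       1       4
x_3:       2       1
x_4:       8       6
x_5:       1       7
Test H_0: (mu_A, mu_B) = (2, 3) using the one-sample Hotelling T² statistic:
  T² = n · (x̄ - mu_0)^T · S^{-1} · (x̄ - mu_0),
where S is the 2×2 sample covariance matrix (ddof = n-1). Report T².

Step 1 — sample mean vector:
  mean(A) = (1 + 1 + 2 + 8 + 1) / 5 = 13/5 = 2.6
  mean(B) = (5 + 4 + 1 + 6 + 7) / 5 = 23/5 = 4.6
  x̄ = (2.6, 4.6),  deviation x̄ - mu_0 = (2.6, 4.6) - (2, 3) = (0.6, 1.6).

Step 2 — sample covariance matrix, S[i,j] = (1/(n-1)) · Σ_k (x_{k,i} - mean_i) · (x_{k,j} - mean_j), divisor n-1 = 4:
  S[A,A] = ((-1.6)·(-1.6) + (-1.6)·(-1.6) + (-0.6)·(-0.6) + (5.4)·(5.4) + (-1.6)·(-1.6)) / 4 = 37.2/4 = 9.3
  S[A,B] = ((-1.6)·(0.4) + (-1.6)·(-0.6) + (-0.6)·(-3.6) + (5.4)·(1.4) + (-1.6)·(2.4)) / 4 = 6.2/4 = 1.55
  S[B,B] = ((0.4)·(0.4) + (-0.6)·(-0.6) + (-3.6)·(-3.6) + (1.4)·(1.4) + (2.4)·(2.4)) / 4 = 21.2/4 = 5.3
  S = [[9.3, 1.55],
 [1.55, 5.3]].

Step 3 — invert S. det(S) = 9.3·5.3 - (1.55)² = 46.8875.
  S^{-1} = (1/det) · [[d, -b], [-b, a]] = [[0.113, -0.0331],
 [-0.0331, 0.1983]].

Step 4 — quadratic form (x̄ - mu_0)^T · S^{-1} · (x̄ - mu_0):
  S^{-1} · (x̄ - mu_0) = (0.0149, 0.2975),
  (x̄ - mu_0)^T · [...] = (0.6)·(0.0149) + (1.6)·(0.2975) = 0.485.

Step 5 — scale by n: T² = 5 · 0.485 = 2.425.

T² ≈ 2.425


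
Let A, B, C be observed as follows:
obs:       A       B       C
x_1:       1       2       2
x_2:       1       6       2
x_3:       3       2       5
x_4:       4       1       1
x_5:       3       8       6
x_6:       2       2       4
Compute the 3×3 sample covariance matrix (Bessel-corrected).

Step 1 — column means:
  mean(A) = (1 + 1 + 3 + 4 + 3 + 2) / 6 = 14/6 = 2.3333
  mean(B) = (2 + 6 + 2 + 1 + 8 + 2) / 6 = 21/6 = 3.5
  mean(C) = (2 + 2 + 5 + 1 + 6 + 4) / 6 = 20/6 = 3.3333

Step 2 — sample covariance S[i,j] = (1/(n-1)) · Σ_k (x_{k,i} - mean_i) · (x_{k,j} - mean_j), with n-1 = 5.
  S[A,A] = ((-1.3333)·(-1.3333) + (-1.3333)·(-1.3333) + (0.6667)·(0.6667) + (1.6667)·(1.6667) + (0.6667)·(0.6667) + (-0.3333)·(-0.3333)) / 5 = 7.3333/5 = 1.4667
  S[A,B] = ((-1.3333)·(-1.5) + (-1.3333)·(2.5) + (0.6667)·(-1.5) + (1.6667)·(-2.5) + (0.6667)·(4.5) + (-0.3333)·(-1.5)) / 5 = -3/5 = -0.6
  S[A,C] = ((-1.3333)·(-1.3333) + (-1.3333)·(-1.3333) + (0.6667)·(1.6667) + (1.6667)·(-2.3333) + (0.6667)·(2.6667) + (-0.3333)·(0.6667)) / 5 = 2.3333/5 = 0.4667
  S[B,B] = ((-1.5)·(-1.5) + (2.5)·(2.5) + (-1.5)·(-1.5) + (-2.5)·(-2.5) + (4.5)·(4.5) + (-1.5)·(-1.5)) / 5 = 39.5/5 = 7.9
  S[B,C] = ((-1.5)·(-1.3333) + (2.5)·(-1.3333) + (-1.5)·(1.6667) + (-2.5)·(-2.3333) + (4.5)·(2.6667) + (-1.5)·(0.6667)) / 5 = 13/5 = 2.6
  S[C,C] = ((-1.3333)·(-1.3333) + (-1.3333)·(-1.3333) + (1.6667)·(1.6667) + (-2.3333)·(-2.3333) + (2.6667)·(2.6667) + (0.6667)·(0.6667)) / 5 = 19.3333/5 = 3.8667

S is symmetric (S[j,i] = S[i,j]). Assembling:

S = [[1.4667, -0.6, 0.4667],
 [-0.6, 7.9, 2.6],
 [0.4667, 2.6, 3.8667]]


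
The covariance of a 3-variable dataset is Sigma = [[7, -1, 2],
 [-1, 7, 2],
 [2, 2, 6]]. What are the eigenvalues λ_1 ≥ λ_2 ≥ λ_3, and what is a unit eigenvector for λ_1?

Step 1 — characteristic polynomial p(λ) = det(λI - Sigma) = λ³ - tr·λ² + c_1·λ - det, where tr = trace, c_1 = sum of the principal 2×2 minors, det = det(Sigma):
  tr = 7 + 7 + 6 = 20,
  c_1 = (7·7 - (-1)²) + (7·6 - (2)²) + (7·6 - (2)²) = 48 + 38 + 38 = 124,
  det = 7·(7·6 - (2)²) - (-1)·((-1)·6 - (2)·(2)) + (2)·((-1)·(2) - 7·(2)) = 7·(38) - (-1)·(-10) + (2)·(-16) = 224.
  So p(λ) = λ³ - 20λ² + 124λ - 224.
Step 2 — look for an integer root (rational root theorem: any rational root is an integer divisor of 224). Testing λ = 8:
  p(8) = 512 - 1280 + 992 - 224 = 0  ✓
  Dividing out (λ - 8): p(λ) = (λ - 8)(λ² - 12λ + 28).
Step 3 — remaining eigenvalues from the quadratic λ² - 12λ + 28 = 0:
  Δ = 12² - 4·28 = 144 - 112 = 32,  λ = (12 ± √32)/2 = (12 ± 5.6569)/2 ≈ 8.8284 or 3.1716.
  Sorted: λ_1 = 8.8284,  λ_2 = 8,  λ_3 = 3.1716  (check: sum = 20 = tr ✓).

Step 4 — unit eigenvector for λ_1 ≈ 8.8284: v spans the null space of (Sigma - λ_1 I), whose rows are
  r_1 = (-1.8284, -1, 2),  r_2 = (-1, -1.8284, 2),  r_3 = (2, 2, -2.8284).
  v is orthogonal to every row, so take v ∝ r_1 × r_2 = ((-1)·(2) - (2)·(-1.8284), (2)·(-1) - (-1.8284)·(2), (-1.8284)·(-1.8284) - (-1)·(-1)) ≈ (1.6569, 1.6569, 2.3431).
  Let u = (1.6569, 1.6569, 2.3431).
  ||u|| = √((1.6569)² + (1.6569)² + (2.3431)²) = √(10.9807) ≈ 3.3137,  v_1 = u/||u|| ≈ (0.5, 0.5, 0.7071) (||v_1|| = 1).

λ_1 = 8.8284,  λ_2 = 8,  λ_3 = 3.1716;  v_1 ≈ (0.5, 0.5, 0.7071)


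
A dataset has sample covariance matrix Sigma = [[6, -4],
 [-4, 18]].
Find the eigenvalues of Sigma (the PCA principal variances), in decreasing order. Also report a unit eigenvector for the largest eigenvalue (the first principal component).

Step 1 — characteristic polynomial of 2×2 Sigma:
  det(Sigma - λI) = λ² - trace · λ + det = 0.
  trace = 6 + 18 = 24, det = 6·18 - (-4)² = 92.
Step 2 — discriminant:
  Δ = trace² - 4·det = 576 - 368 = 208.
Step 3 — eigenvalues:
  λ = (trace ± √Δ)/2 = (24 ± 14.4222)/2,
  λ_1 = 19.2111,  λ_2 = 4.7889.

Step 4 — unit eigenvector for λ_1: solve (Sigma - λ_1 I)v = 0. First row:
  (6 - 19.2111)·v_x + (-4)·v_y = 0, i.e. (-13.2111)·v_x + (-4)·v_y = 0,
  so v ∝ (b, λ_1 - a) = (-4, 13.2111); multiply by -1 so the first entry is positive: u = (4, -13.2111).
  ||u|| = √((4)² + (-13.2111)²) = √(190.5332) ≈ 13.8034,
  v_1 = u/||u|| ≈ (0.2898, -0.9571) (||v_1|| = 1).

λ_1 = 19.2111,  λ_2 = 4.7889;  v_1 ≈ (0.2898, -0.9571)


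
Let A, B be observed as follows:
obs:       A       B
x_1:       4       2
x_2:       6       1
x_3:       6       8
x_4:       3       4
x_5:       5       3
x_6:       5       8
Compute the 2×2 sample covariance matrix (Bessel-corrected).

Step 1 — column means:
  mean(A) = (4 + 6 + 6 + 3 + 5 + 5) / 6 = 29/6 = 4.8333
  mean(B) = (2 + 1 + 8 + 4 + 3 + 8) / 6 = 26/6 = 4.3333

Step 2 — sample covariance S[i,j] = (1/(n-1)) · Σ_k (x_{k,i} - mean_i) · (x_{k,j} - mean_j), with n-1 = 5.
  S[A,A] = ((-0.8333)·(-0.8333) + (1.1667)·(1.1667) + (1.1667)·(1.1667) + (-1.8333)·(-1.8333) + (0.1667)·(0.1667) + (0.1667)·(0.1667)) / 5 = 6.8333/5 = 1.3667
  S[A,B] = ((-0.8333)·(-2.3333) + (1.1667)·(-3.3333) + (1.1667)·(3.6667) + (-1.8333)·(-0.3333) + (0.1667)·(-1.3333) + (0.1667)·(3.6667)) / 5 = 3.3333/5 = 0.6667
  S[B,B] = ((-2.3333)·(-2.3333) + (-3.3333)·(-3.3333) + (3.6667)·(3.6667) + (-0.3333)·(-0.3333) + (-1.3333)·(-1.3333) + (3.6667)·(3.6667)) / 5 = 45.3333/5 = 9.0667

S is symmetric (S[j,i] = S[i,j]). Assembling:

S = [[1.3667, 0.6667],
 [0.6667, 9.0667]]


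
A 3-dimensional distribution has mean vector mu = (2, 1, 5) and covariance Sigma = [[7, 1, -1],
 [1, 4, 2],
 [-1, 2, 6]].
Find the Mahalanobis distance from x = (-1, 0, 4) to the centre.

Step 1 — centre the observation: (x - mu) = (-3, -1, -1).

Step 2 — invert Sigma (cofactor / det for 3×3, or solve directly):
  Sigma^{-1} = [[0.1587, -0.0635, 0.0476],
 [-0.0635, 0.3254, -0.119],
 [0.0476, -0.119, 0.2143]].

Step 3 — form the quadratic (x - mu)^T · Sigma^{-1} · (x - mu):
  Sigma^{-1} · (x - mu) = (-0.4603, -0.0159, -0.2381).
  (x - mu)^T · [Sigma^{-1} · (x - mu)] = (-3)·(-0.4603) + (-1)·(-0.0159) + (-1)·(-0.2381) = 1.6349.

Step 4 — take square root: d = √(1.6349) ≈ 1.2786.

d(x, mu) = √(1.6349) ≈ 1.2786


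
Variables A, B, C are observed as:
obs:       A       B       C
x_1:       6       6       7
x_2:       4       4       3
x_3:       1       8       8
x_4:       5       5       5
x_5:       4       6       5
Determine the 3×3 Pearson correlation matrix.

Step 1 — column means:
  mean(A) = (6 + 4 + 1 + 5 + 4) / 5 = 20/5 = 4
  mean(B) = (6 + 4 + 8 + 5 + 6) / 5 = 29/5 = 5.8
  mean(C) = (7 + 3 + 8 + 5 + 5) / 5 = 28/5 = 5.6

Step 2 — sample variances and covariances s[i,j] = (1/(n-1)) · Σ_k (x_{k,i} - mean_i) · (x_{k,j} - mean_j), with n-1 = 4:
  s[A,A] = ((2)·(2) + (0)·(0) + (-3)·(-3) + (1)·(1) + (0)·(0)) / 4 = 14/4 = 3.5
  s[A,B] = ((2)·(0.2) + (0)·(-1.8) + (-3)·(2.2) + (1)·(-0.8) + (0)·(0.2)) / 4 = -7/4 = -1.75
  s[A,C] = ((2)·(1.4) + (0)·(-2.6) + (-3)·(2.4) + (1)·(-0.6) + (0)·(-0.6)) / 4 = -5/4 = -1.25
  s[B,B] = ((0.2)·(0.2) + (-1.8)·(-1.8) + (2.2)·(2.2) + (-0.8)·(-0.8) + (0.2)·(0.2)) / 4 = 8.8/4 = 2.2
  s[B,C] = ((0.2)·(1.4) + (-1.8)·(-2.6) + (2.2)·(2.4) + (-0.8)·(-0.6) + (0.2)·(-0.6)) / 4 = 10.6/4 = 2.65
  s[C,C] = ((1.4)·(1.4) + (-2.6)·(-2.6) + (2.4)·(2.4) + (-0.6)·(-0.6) + (-0.6)·(-0.6)) / 4 = 15.2/4 = 3.8
  Sample standard deviations s_i = √(s[i,i]):
  s(A) = √(3.5) = 1.8708
  s(B) = √(2.2) = 1.4832
  s(C) = √(3.8) = 1.9494

Step 3 — r_{ij} = s_{ij} / (s_i · s_j):
  r[A,A] = 1 (diagonal).
  r[A,B] = -1.75 / (1.8708 · 1.4832) = -1.75 / 2.7749 = -0.6307
  r[A,C] = -1.25 / (1.8708 · 1.9494) = -1.25 / 3.6469 = -0.3428
  r[B,B] = 1 (diagonal).
  r[B,C] = 2.65 / (1.4832 · 1.9494) = 2.65 / 2.8914 = 0.9165
  r[C,C] = 1 (diagonal).

R is symmetric with unit diagonal. Assembling:

R = [[1, -0.6307, -0.3428],
 [-0.6307, 1, 0.9165],
 [-0.3428, 0.9165, 1]]


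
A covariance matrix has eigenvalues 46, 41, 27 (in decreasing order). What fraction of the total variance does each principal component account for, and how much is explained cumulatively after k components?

Step 1 — total variance = trace(Sigma) = Σ λ_i = 46 + 41 + 27 = 114.

Step 2 — fraction explained by component i = λ_i / Σ λ:
  PC1: 46/114 = 0.4035
  PC2: 41/114 = 0.3596
  PC3: 27/114 = 0.2368

Step 3 — cumulative fraction after k components = (λ_1 + ... + λ_k) / Σ λ:
  k = 1: 46/114 = 0.4035
  k = 2: (46 + 41)/114 = 87/114 = 0.7632
  k = 3: (46 + 41 + 27)/114 = 114/114 = 1

Summary (fraction, with percent):

explained: PC1 0.4035 (40.35%), PC2 0.3596 (35.96%), PC3 0.2368 (23.68%);  cumulative: 0.4035, 0.7632, 1


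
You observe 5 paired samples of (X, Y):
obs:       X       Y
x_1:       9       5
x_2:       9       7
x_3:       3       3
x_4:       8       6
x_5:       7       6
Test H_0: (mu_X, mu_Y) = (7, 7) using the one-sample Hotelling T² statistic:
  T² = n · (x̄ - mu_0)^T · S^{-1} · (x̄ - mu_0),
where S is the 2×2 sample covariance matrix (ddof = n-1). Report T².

Step 1 — sample mean vector:
  mean(X) = (9 + 9 + 3 + 8 + 7) / 5 = 36/5 = 7.2
  mean(Y) = (5 + 7 + 3 + 6 + 6) / 5 = 27/5 = 5.4
  x̄ = (7.2, 5.4),  deviation x̄ - mu_0 = (7.2, 5.4) - (7, 7) = (0.2, -1.6).

Step 2 — sample covariance matrix, S[i,j] = (1/(n-1)) · Σ_k (x_{k,i} - mean_i) · (x_{k,j} - mean_j), divisor n-1 = 4:
  S[X,X] = ((1.8)·(1.8) + (1.8)·(1.8) + (-4.2)·(-4.2) + (0.8)·(0.8) + (-0.2)·(-0.2)) / 4 = 24.8/4 = 6.2
  S[X,Y] = ((1.8)·(-0.4) + (1.8)·(1.6) + (-4.2)·(-2.4) + (0.8)·(0.6) + (-0.2)·(0.6)) / 4 = 12.6/4 = 3.15
  S[Y,Y] = ((-0.4)·(-0.4) + (1.6)·(1.6) + (-2.4)·(-2.4) + (0.6)·(0.6) + (0.6)·(0.6)) / 4 = 9.2/4 = 2.3
  S = [[6.2, 3.15],
 [3.15, 2.3]].

Step 3 — invert S. det(S) = 6.2·2.3 - (3.15)² = 4.3375.
  S^{-1} = (1/det) · [[d, -b], [-b, a]] = [[0.5303, -0.7262],
 [-0.7262, 1.4294]].

Step 4 — quadratic form (x̄ - mu_0)^T · S^{-1} · (x̄ - mu_0):
  S^{-1} · (x̄ - mu_0) = (1.268, -2.4323),
  (x̄ - mu_0)^T · [...] = (0.2)·(1.268) + (-1.6)·(-2.4323) = 4.1452.

Step 5 — scale by n: T² = 5 · 4.1452 = 20.7262.

T² ≈ 20.7262


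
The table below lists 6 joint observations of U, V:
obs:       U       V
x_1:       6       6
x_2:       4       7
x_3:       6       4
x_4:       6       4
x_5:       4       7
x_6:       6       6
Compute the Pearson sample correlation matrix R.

Step 1 — column means:
  mean(U) = (6 + 4 + 6 + 6 + 4 + 6) / 6 = 32/6 = 5.3333
  mean(V) = (6 + 7 + 4 + 4 + 7 + 6) / 6 = 34/6 = 5.6667

Step 2 — sample variances and covariances s[i,j] = (1/(n-1)) · Σ_k (x_{k,i} - mean_i) · (x_{k,j} - mean_j), with n-1 = 5:
  s[U,U] = ((0.6667)·(0.6667) + (-1.3333)·(-1.3333) + (0.6667)·(0.6667) + (0.6667)·(0.6667) + (-1.3333)·(-1.3333) + (0.6667)·(0.6667)) / 5 = 5.3333/5 = 1.0667
  s[U,V] = ((0.6667)·(0.3333) + (-1.3333)·(1.3333) + (0.6667)·(-1.6667) + (0.6667)·(-1.6667) + (-1.3333)·(1.3333) + (0.6667)·(0.3333)) / 5 = -5.3333/5 = -1.0667
  s[V,V] = ((0.3333)·(0.3333) + (1.3333)·(1.3333) + (-1.6667)·(-1.6667) + (-1.6667)·(-1.6667) + (1.3333)·(1.3333) + (0.3333)·(0.3333)) / 5 = 9.3333/5 = 1.8667
  Sample standard deviations s_i = √(s[i,i]):
  s(U) = √(1.0667) = 1.0328
  s(V) = √(1.8667) = 1.3663

Step 3 — r_{ij} = s_{ij} / (s_i · s_j):
  r[U,U] = 1 (diagonal).
  r[U,V] = -1.0667 / (1.0328 · 1.3663) = -1.0667 / 1.4111 = -0.7559
  r[V,V] = 1 (diagonal).

R is symmetric with unit diagonal. Assembling:

R = [[1, -0.7559],
 [-0.7559, 1]]


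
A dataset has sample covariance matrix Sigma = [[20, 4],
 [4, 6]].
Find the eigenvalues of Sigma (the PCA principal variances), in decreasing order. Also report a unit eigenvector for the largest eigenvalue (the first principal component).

Step 1 — characteristic polynomial of 2×2 Sigma:
  det(Sigma - λI) = λ² - trace · λ + det = 0.
  trace = 20 + 6 = 26, det = 20·6 - (4)² = 104.
Step 2 — discriminant:
  Δ = trace² - 4·det = 676 - 416 = 260.
Step 3 — eigenvalues:
  λ = (trace ± √Δ)/2 = (26 ± 16.1245)/2,
  λ_1 = 21.0623,  λ_2 = 4.9377.

Step 4 — unit eigenvector for λ_1: solve (Sigma - λ_1 I)v = 0. First row:
  (20 - 21.0623)·v_x + (4)·v_y = 0, i.e. (-1.0623)·v_x + (4)·v_y = 0,
  so v ∝ (b, λ_1 - a) = (4, 1.0623) = u.
  ||u|| = √((4)² + (1.0623)²) = √(17.1284) ≈ 4.1386,
  v_1 = u/||u|| ≈ (0.9665, 0.2567) (||v_1|| = 1).

λ_1 = 21.0623,  λ_2 = 4.9377;  v_1 ≈ (0.9665, 0.2567)


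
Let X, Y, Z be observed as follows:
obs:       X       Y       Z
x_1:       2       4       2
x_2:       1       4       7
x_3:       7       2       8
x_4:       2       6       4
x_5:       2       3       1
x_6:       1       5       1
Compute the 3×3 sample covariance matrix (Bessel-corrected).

Step 1 — column means:
  mean(X) = (2 + 1 + 7 + 2 + 2 + 1) / 6 = 15/6 = 2.5
  mean(Y) = (4 + 4 + 2 + 6 + 3 + 5) / 6 = 24/6 = 4
  mean(Z) = (2 + 7 + 8 + 4 + 1 + 1) / 6 = 23/6 = 3.8333

Step 2 — sample covariance S[i,j] = (1/(n-1)) · Σ_k (x_{k,i} - mean_i) · (x_{k,j} - mean_j), with n-1 = 5.
  S[X,X] = ((-0.5)·(-0.5) + (-1.5)·(-1.5) + (4.5)·(4.5) + (-0.5)·(-0.5) + (-0.5)·(-0.5) + (-1.5)·(-1.5)) / 5 = 25.5/5 = 5.1
  S[X,Y] = ((-0.5)·(0) + (-1.5)·(0) + (4.5)·(-2) + (-0.5)·(2) + (-0.5)·(-1) + (-1.5)·(1)) / 5 = -11/5 = -2.2
  S[X,Z] = ((-0.5)·(-1.8333) + (-1.5)·(3.1667) + (4.5)·(4.1667) + (-0.5)·(0.1667) + (-0.5)·(-2.8333) + (-1.5)·(-2.8333)) / 5 = 20.5/5 = 4.1
  S[Y,Y] = ((0)·(0) + (0)·(0) + (-2)·(-2) + (2)·(2) + (-1)·(-1) + (1)·(1)) / 5 = 10/5 = 2
  S[Y,Z] = ((0)·(-1.8333) + (0)·(3.1667) + (-2)·(4.1667) + (2)·(0.1667) + (-1)·(-2.8333) + (1)·(-2.8333)) / 5 = -8/5 = -1.6
  S[Z,Z] = ((-1.8333)·(-1.8333) + (3.1667)·(3.1667) + (4.1667)·(4.1667) + (0.1667)·(0.1667) + (-2.8333)·(-2.8333) + (-2.8333)·(-2.8333)) / 5 = 46.8333/5 = 9.3667

S is symmetric (S[j,i] = S[i,j]). Assembling:

S = [[5.1, -2.2, 4.1],
 [-2.2, 2, -1.6],
 [4.1, -1.6, 9.3667]]


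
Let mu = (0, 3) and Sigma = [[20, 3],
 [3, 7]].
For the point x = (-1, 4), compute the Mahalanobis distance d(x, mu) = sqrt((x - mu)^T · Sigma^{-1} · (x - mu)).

Step 1 — centre the observation: (x - mu) = (-1, 1).

Step 2 — invert Sigma. det(Sigma) = 20·7 - (3)² = 131.
  Sigma^{-1} = (1/det) · [[d, -b], [-b, a]] = [[0.0534, -0.0229],
 [-0.0229, 0.1527]].

Step 3 — form the quadratic (x - mu)^T · Sigma^{-1} · (x - mu):
  Sigma^{-1} · (x - mu) = (-0.0763, 0.1756).
  (x - mu)^T · [Sigma^{-1} · (x - mu)] = (-1)·(-0.0763) + (1)·(0.1756) = 0.2519.

Step 4 — take square root: d = √(0.2519) ≈ 0.5019.

d(x, mu) = √(0.2519) ≈ 0.5019


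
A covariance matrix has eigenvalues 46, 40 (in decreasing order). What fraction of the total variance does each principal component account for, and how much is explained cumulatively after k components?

Step 1 — total variance = trace(Sigma) = Σ λ_i = 46 + 40 = 86.

Step 2 — fraction explained by component i = λ_i / Σ λ:
  PC1: 46/86 = 0.5349
  PC2: 40/86 = 0.4651

Step 3 — cumulative fraction after k components = (λ_1 + ... + λ_k) / Σ λ:
  k = 1: 46/86 = 0.5349
  k = 2: (46 + 40)/86 = 86/86 = 1

Summary (fraction, with percent):

explained: PC1 0.5349 (53.49%), PC2 0.4651 (46.51%);  cumulative: 0.5349, 1


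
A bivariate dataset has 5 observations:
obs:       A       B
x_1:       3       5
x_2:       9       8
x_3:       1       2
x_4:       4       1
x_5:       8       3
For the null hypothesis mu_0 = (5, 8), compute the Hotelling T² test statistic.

Step 1 — sample mean vector:
  mean(A) = (3 + 9 + 1 + 4 + 8) / 5 = 25/5 = 5
  mean(B) = (5 + 8 + 2 + 1 + 3) / 5 = 19/5 = 3.8
  x̄ = (5, 3.8),  deviation x̄ - mu_0 = (5, 3.8) - (5, 8) = (0, -4.2).

Step 2 — sample covariance matrix, S[i,j] = (1/(n-1)) · Σ_k (x_{k,i} - mean_i) · (x_{k,j} - mean_j), divisor n-1 = 4:
  S[A,A] = ((-2)·(-2) + (4)·(4) + (-4)·(-4) + (-1)·(-1) + (3)·(3)) / 4 = 46/4 = 11.5
  S[A,B] = ((-2)·(1.2) + (4)·(4.2) + (-4)·(-1.8) + (-1)·(-2.8) + (3)·(-0.8)) / 4 = 22/4 = 5.5
  S[B,B] = ((1.2)·(1.2) + (4.2)·(4.2) + (-1.8)·(-1.8) + (-2.8)·(-2.8) + (-0.8)·(-0.8)) / 4 = 30.8/4 = 7.7
  S = [[11.5, 5.5],
 [5.5, 7.7]].

Step 3 — invert S. det(S) = 11.5·7.7 - (5.5)² = 58.3.
  S^{-1} = (1/det) · [[d, -b], [-b, a]] = [[0.1321, -0.0943],
 [-0.0943, 0.1973]].

Step 4 — quadratic form (x̄ - mu_0)^T · S^{-1} · (x̄ - mu_0):
  S^{-1} · (x̄ - mu_0) = (0.3962, -0.8285),
  (x̄ - mu_0)^T · [...] = (0)·(0.3962) + (-4.2)·(-0.8285) = 3.4796.

Step 5 — scale by n: T² = 5 · 3.4796 = 17.3979.

T² ≈ 17.3979


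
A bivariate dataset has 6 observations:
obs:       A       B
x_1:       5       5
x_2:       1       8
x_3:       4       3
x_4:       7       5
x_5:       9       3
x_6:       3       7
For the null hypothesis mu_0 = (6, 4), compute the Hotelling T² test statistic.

Step 1 — sample mean vector:
  mean(A) = (5 + 1 + 4 + 7 + 9 + 3) / 6 = 29/6 = 4.8333
  mean(B) = (5 + 8 + 3 + 5 + 3 + 7) / 6 = 31/6 = 5.1667
  x̄ = (4.8333, 5.1667),  deviation x̄ - mu_0 = (4.8333, 5.1667) - (6, 4) = (-1.1667, 1.1667).

Step 2 — sample covariance matrix, S[i,j] = (1/(n-1)) · Σ_k (x_{k,i} - mean_i) · (x_{k,j} - mean_j), divisor n-1 = 5:
  S[A,A] = ((0.1667)·(0.1667) + (-3.8333)·(-3.8333) + (-0.8333)·(-0.8333) + (2.1667)·(2.1667) + (4.1667)·(4.1667) + (-1.8333)·(-1.8333)) / 5 = 40.8333/5 = 8.1667
  S[A,B] = ((0.1667)·(-0.1667) + (-3.8333)·(2.8333) + (-0.8333)·(-2.1667) + (2.1667)·(-0.1667) + (4.1667)·(-2.1667) + (-1.8333)·(1.8333)) / 5 = -21.8333/5 = -4.3667
  S[B,B] = ((-0.1667)·(-0.1667) + (2.8333)·(2.8333) + (-2.1667)·(-2.1667) + (-0.1667)·(-0.1667) + (-2.1667)·(-2.1667) + (1.8333)·(1.8333)) / 5 = 20.8333/5 = 4.1667
  S = [[8.1667, -4.3667],
 [-4.3667, 4.1667]].

Step 3 — invert S. det(S) = 8.1667·4.1667 - (-4.3667)² = 14.96.
  S^{-1} = (1/det) · [[d, -b], [-b, a]] = [[0.2785, 0.2919],
 [0.2919, 0.5459]].

Step 4 — quadratic form (x̄ - mu_0)^T · S^{-1} · (x̄ - mu_0):
  S^{-1} · (x̄ - mu_0) = (0.0156, 0.2963),
  (x̄ - mu_0)^T · [...] = (-1.1667)·(0.0156) + (1.1667)·(0.2963) = 0.3275.

Step 5 — scale by n: T² = 6 · 0.3275 = 1.9652.

T² ≈ 1.9652


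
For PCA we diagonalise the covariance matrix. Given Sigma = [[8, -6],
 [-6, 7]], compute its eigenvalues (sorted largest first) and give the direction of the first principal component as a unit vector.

Step 1 — characteristic polynomial of 2×2 Sigma:
  det(Sigma - λI) = λ² - trace · λ + det = 0.
  trace = 8 + 7 = 15, det = 8·7 - (-6)² = 20.
Step 2 — discriminant:
  Δ = trace² - 4·det = 225 - 80 = 145.
Step 3 — eigenvalues:
  λ = (trace ± √Δ)/2 = (15 ± 12.0416)/2,
  λ_1 = 13.5208,  λ_2 = 1.4792.

Step 4 — unit eigenvector for λ_1: solve (Sigma - λ_1 I)v = 0. First row:
  (8 - 13.5208)·v_x + (-6)·v_y = 0, i.e. (-5.5208)·v_x + (-6)·v_y = 0,
  so v ∝ (b, λ_1 - a) = (-6, 5.5208); multiply by -1 so the first entry is positive: u = (6, -5.5208).
  ||u|| = √((6)² + (-5.5208)²) = √(66.4792) ≈ 8.1535,
  v_1 = u/||u|| ≈ (0.7359, -0.6771) (||v_1|| = 1).

λ_1 = 13.5208,  λ_2 = 1.4792;  v_1 ≈ (0.7359, -0.6771)


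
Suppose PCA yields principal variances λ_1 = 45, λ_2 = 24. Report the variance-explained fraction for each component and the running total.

Step 1 — total variance = trace(Sigma) = Σ λ_i = 45 + 24 = 69.

Step 2 — fraction explained by component i = λ_i / Σ λ:
  PC1: 45/69 = 0.6522
  PC2: 24/69 = 0.3478

Step 3 — cumulative fraction after k components = (λ_1 + ... + λ_k) / Σ λ:
  k = 1: 45/69 = 0.6522
  k = 2: (45 + 24)/69 = 69/69 = 1

Summary (fraction, with percent):

explained: PC1 0.6522 (65.22%), PC2 0.3478 (34.78%);  cumulative: 0.6522, 1


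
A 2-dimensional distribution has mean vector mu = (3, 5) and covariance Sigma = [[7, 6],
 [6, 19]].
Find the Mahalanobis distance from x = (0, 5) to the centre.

Step 1 — centre the observation: (x - mu) = (-3, 0).

Step 2 — invert Sigma. det(Sigma) = 7·19 - (6)² = 97.
  Sigma^{-1} = (1/det) · [[d, -b], [-b, a]] = [[0.1959, -0.0619],
 [-0.0619, 0.0722]].

Step 3 — form the quadratic (x - mu)^T · Sigma^{-1} · (x - mu):
  Sigma^{-1} · (x - mu) = (-0.5876, 0.1856).
  (x - mu)^T · [Sigma^{-1} · (x - mu)] = (-3)·(-0.5876) + (0)·(0.1856) = 1.7629.

Step 4 — take square root: d = √(1.7629) ≈ 1.3277.

d(x, mu) = √(1.7629) ≈ 1.3277


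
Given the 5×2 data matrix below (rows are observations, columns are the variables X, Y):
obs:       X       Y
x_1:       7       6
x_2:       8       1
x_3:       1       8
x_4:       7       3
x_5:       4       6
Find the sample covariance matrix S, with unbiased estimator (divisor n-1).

Step 1 — column means:
  mean(X) = (7 + 8 + 1 + 7 + 4) / 5 = 27/5 = 5.4
  mean(Y) = (6 + 1 + 8 + 3 + 6) / 5 = 24/5 = 4.8

Step 2 — sample covariance S[i,j] = (1/(n-1)) · Σ_k (x_{k,i} - mean_i) · (x_{k,j} - mean_j), with n-1 = 4.
  S[X,X] = ((1.6)·(1.6) + (2.6)·(2.6) + (-4.4)·(-4.4) + (1.6)·(1.6) + (-1.4)·(-1.4)) / 4 = 33.2/4 = 8.3
  S[X,Y] = ((1.6)·(1.2) + (2.6)·(-3.8) + (-4.4)·(3.2) + (1.6)·(-1.8) + (-1.4)·(1.2)) / 4 = -26.6/4 = -6.65
  S[Y,Y] = ((1.2)·(1.2) + (-3.8)·(-3.8) + (3.2)·(3.2) + (-1.8)·(-1.8) + (1.2)·(1.2)) / 4 = 30.8/4 = 7.7

S is symmetric (S[j,i] = S[i,j]). Assembling:

S = [[8.3, -6.65],
 [-6.65, 7.7]]


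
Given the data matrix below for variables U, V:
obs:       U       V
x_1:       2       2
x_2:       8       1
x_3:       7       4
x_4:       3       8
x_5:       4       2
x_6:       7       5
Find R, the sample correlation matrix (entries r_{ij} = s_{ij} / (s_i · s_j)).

Step 1 — column means:
  mean(U) = (2 + 8 + 7 + 3 + 4 + 7) / 6 = 31/6 = 5.1667
  mean(V) = (2 + 1 + 4 + 8 + 2 + 5) / 6 = 22/6 = 3.6667

Step 2 — sample variances and covariances s[i,j] = (1/(n-1)) · Σ_k (x_{k,i} - mean_i) · (x_{k,j} - mean_j), with n-1 = 5:
  s[U,U] = ((-3.1667)·(-3.1667) + (2.8333)·(2.8333) + (1.8333)·(1.8333) + (-2.1667)·(-2.1667) + (-1.1667)·(-1.1667) + (1.8333)·(1.8333)) / 5 = 30.8333/5 = 6.1667
  s[U,V] = ((-3.1667)·(-1.6667) + (2.8333)·(-2.6667) + (1.8333)·(0.3333) + (-2.1667)·(4.3333) + (-1.1667)·(-1.6667) + (1.8333)·(1.3333)) / 5 = -6.6667/5 = -1.3333
  s[V,V] = ((-1.6667)·(-1.6667) + (-2.6667)·(-2.6667) + (0.3333)·(0.3333) + (4.3333)·(4.3333) + (-1.6667)·(-1.6667) + (1.3333)·(1.3333)) / 5 = 33.3333/5 = 6.6667
  Sample standard deviations s_i = √(s[i,i]):
  s(U) = √(6.1667) = 2.4833
  s(V) = √(6.6667) = 2.582

Step 3 — r_{ij} = s_{ij} / (s_i · s_j):
  r[U,U] = 1 (diagonal).
  r[U,V] = -1.3333 / (2.4833 · 2.582) = -1.3333 / 6.4118 = -0.208
  r[V,V] = 1 (diagonal).

R is symmetric with unit diagonal. Assembling:

R = [[1, -0.208],
 [-0.208, 1]]


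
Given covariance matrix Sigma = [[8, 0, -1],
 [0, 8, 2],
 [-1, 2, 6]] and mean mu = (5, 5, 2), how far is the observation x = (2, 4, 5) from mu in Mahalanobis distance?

Step 1 — centre the observation: (x - mu) = (-3, -1, 3).

Step 2 — invert Sigma (cofactor / det for 3×3, or solve directly):
  Sigma^{-1} = [[0.1279, -0.0058, 0.0233],
 [-0.0058, 0.1366, -0.0465],
 [0.0233, -0.0465, 0.186]].

Step 3 — form the quadratic (x - mu)^T · Sigma^{-1} · (x - mu):
  Sigma^{-1} · (x - mu) = (-0.3081, -0.2587, 0.5349).
  (x - mu)^T · [Sigma^{-1} · (x - mu)] = (-3)·(-0.3081) + (-1)·(-0.2587) + (3)·(0.5349) = 2.7878.

Step 4 — take square root: d = √(2.7878) ≈ 1.6697.

d(x, mu) = √(2.7878) ≈ 1.6697


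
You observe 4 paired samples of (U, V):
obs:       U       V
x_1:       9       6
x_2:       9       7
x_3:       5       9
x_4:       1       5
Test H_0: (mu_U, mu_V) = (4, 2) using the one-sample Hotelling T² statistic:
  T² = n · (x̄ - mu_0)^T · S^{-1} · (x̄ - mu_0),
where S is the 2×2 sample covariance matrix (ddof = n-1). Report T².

Step 1 — sample mean vector:
  mean(U) = (9 + 9 + 5 + 1) / 4 = 24/4 = 6
  mean(V) = (6 + 7 + 9 + 5) / 4 = 27/4 = 6.75
  x̄ = (6, 6.75),  deviation x̄ - mu_0 = (6, 6.75) - (4, 2) = (2, 4.75).

Step 2 — sample covariance matrix, S[i,j] = (1/(n-1)) · Σ_k (x_{k,i} - mean_i) · (x_{k,j} - mean_j), divisor n-1 = 3:
  S[U,U] = ((3)·(3) + (3)·(3) + (-1)·(-1) + (-5)·(-5)) / 3 = 44/3 = 14.6667
  S[U,V] = ((3)·(-0.75) + (3)·(0.25) + (-1)·(2.25) + (-5)·(-1.75)) / 3 = 5/3 = 1.6667
  S[V,V] = ((-0.75)·(-0.75) + (0.25)·(0.25) + (2.25)·(2.25) + (-1.75)·(-1.75)) / 3 = 8.75/3 = 2.9167
  S = [[14.6667, 1.6667],
 [1.6667, 2.9167]].

Step 3 — invert S. det(S) = 14.6667·2.9167 - (1.6667)² = 40.
  S^{-1} = (1/det) · [[d, -b], [-b, a]] = [[0.0729, -0.0417],
 [-0.0417, 0.3667]].

Step 4 — quadratic form (x̄ - mu_0)^T · S^{-1} · (x̄ - mu_0):
  S^{-1} · (x̄ - mu_0) = (-0.0521, 1.6583),
  (x̄ - mu_0)^T · [...] = (2)·(-0.0521) + (4.75)·(1.6583) = 7.7729.

Step 5 — scale by n: T² = 4 · 7.7729 = 31.0917.

T² ≈ 31.0917


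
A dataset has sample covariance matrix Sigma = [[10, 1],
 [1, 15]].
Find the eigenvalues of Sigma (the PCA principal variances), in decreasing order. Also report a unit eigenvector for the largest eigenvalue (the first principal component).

Step 1 — characteristic polynomial of 2×2 Sigma:
  det(Sigma - λI) = λ² - trace · λ + det = 0.
  trace = 10 + 15 = 25, det = 10·15 - (1)² = 149.
Step 2 — discriminant:
  Δ = trace² - 4·det = 625 - 596 = 29.
Step 3 — eigenvalues:
  λ = (trace ± √Δ)/2 = (25 ± 5.3852)/2,
  λ_1 = 15.1926,  λ_2 = 9.8074.

Step 4 — unit eigenvector for λ_1: solve (Sigma - λ_1 I)v = 0. First row:
  (10 - 15.1926)·v_x + (1)·v_y = 0, i.e. (-5.1926)·v_x + (1)·v_y = 0,
  so v ∝ (b, λ_1 - a) = (1, 5.1926) = u.
  ||u|| = √((1)² + (5.1926)²) = √(27.9629) ≈ 5.288,
  v_1 = u/||u|| ≈ (0.1891, 0.982) (||v_1|| = 1).

λ_1 = 15.1926,  λ_2 = 9.8074;  v_1 ≈ (0.1891, 0.982)


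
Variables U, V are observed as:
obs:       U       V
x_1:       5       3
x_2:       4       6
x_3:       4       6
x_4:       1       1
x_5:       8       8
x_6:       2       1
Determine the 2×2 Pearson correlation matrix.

Step 1 — column means:
  mean(U) = (5 + 4 + 4 + 1 + 8 + 2) / 6 = 24/6 = 4
  mean(V) = (3 + 6 + 6 + 1 + 8 + 1) / 6 = 25/6 = 4.1667

Step 2 — sample variances and covariances s[i,j] = (1/(n-1)) · Σ_k (x_{k,i} - mean_i) · (x_{k,j} - mean_j), with n-1 = 5:
  s[U,U] = ((1)·(1) + (0)·(0) + (0)·(0) + (-3)·(-3) + (4)·(4) + (-2)·(-2)) / 5 = 30/5 = 6
  s[U,V] = ((1)·(-1.1667) + (0)·(1.8333) + (0)·(1.8333) + (-3)·(-3.1667) + (4)·(3.8333) + (-2)·(-3.1667)) / 5 = 30/5 = 6
  s[V,V] = ((-1.1667)·(-1.1667) + (1.8333)·(1.8333) + (1.8333)·(1.8333) + (-3.1667)·(-3.1667) + (3.8333)·(3.8333) + (-3.1667)·(-3.1667)) / 5 = 42.8333/5 = 8.5667
  Sample standard deviations s_i = √(s[i,i]):
  s(U) = √(6) = 2.4495
  s(V) = √(8.5667) = 2.9269

Step 3 — r_{ij} = s_{ij} / (s_i · s_j):
  r[U,U] = 1 (diagonal).
  r[U,V] = 6 / (2.4495 · 2.9269) = 6 / 7.1694 = 0.8369
  r[V,V] = 1 (diagonal).

R is symmetric with unit diagonal. Assembling:

R = [[1, 0.8369],
 [0.8369, 1]]


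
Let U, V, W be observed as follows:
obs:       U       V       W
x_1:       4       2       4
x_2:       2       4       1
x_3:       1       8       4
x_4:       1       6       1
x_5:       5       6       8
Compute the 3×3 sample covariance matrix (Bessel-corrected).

Step 1 — column means:
  mean(U) = (4 + 2 + 1 + 1 + 5) / 5 = 13/5 = 2.6
  mean(V) = (2 + 4 + 8 + 6 + 6) / 5 = 26/5 = 5.2
  mean(W) = (4 + 1 + 4 + 1 + 8) / 5 = 18/5 = 3.6

Step 2 — sample covariance S[i,j] = (1/(n-1)) · Σ_k (x_{k,i} - mean_i) · (x_{k,j} - mean_j), with n-1 = 4.
  S[U,U] = ((1.4)·(1.4) + (-0.6)·(-0.6) + (-1.6)·(-1.6) + (-1.6)·(-1.6) + (2.4)·(2.4)) / 4 = 13.2/4 = 3.3
  S[U,V] = ((1.4)·(-3.2) + (-0.6)·(-1.2) + (-1.6)·(2.8) + (-1.6)·(0.8) + (2.4)·(0.8)) / 4 = -7.6/4 = -1.9
  S[U,W] = ((1.4)·(0.4) + (-0.6)·(-2.6) + (-1.6)·(0.4) + (-1.6)·(-2.6) + (2.4)·(4.4)) / 4 = 16.2/4 = 4.05
  S[V,V] = ((-3.2)·(-3.2) + (-1.2)·(-1.2) + (2.8)·(2.8) + (0.8)·(0.8) + (0.8)·(0.8)) / 4 = 20.8/4 = 5.2
  S[V,W] = ((-3.2)·(0.4) + (-1.2)·(-2.6) + (2.8)·(0.4) + (0.8)·(-2.6) + (0.8)·(4.4)) / 4 = 4.4/4 = 1.1
  S[W,W] = ((0.4)·(0.4) + (-2.6)·(-2.6) + (0.4)·(0.4) + (-2.6)·(-2.6) + (4.4)·(4.4)) / 4 = 33.2/4 = 8.3

S is symmetric (S[j,i] = S[i,j]). Assembling:

S = [[3.3, -1.9, 4.05],
 [-1.9, 5.2, 1.1],
 [4.05, 1.1, 8.3]]


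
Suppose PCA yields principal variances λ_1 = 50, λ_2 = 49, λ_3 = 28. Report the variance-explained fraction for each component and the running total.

Step 1 — total variance = trace(Sigma) = Σ λ_i = 50 + 49 + 28 = 127.

Step 2 — fraction explained by component i = λ_i / Σ λ:
  PC1: 50/127 = 0.3937
  PC2: 49/127 = 0.3858
  PC3: 28/127 = 0.2205

Step 3 — cumulative fraction after k components = (λ_1 + ... + λ_k) / Σ λ:
  k = 1: 50/127 = 0.3937
  k = 2: (50 + 49)/127 = 99/127 = 0.7795
  k = 3: (50 + 49 + 28)/127 = 127/127 = 1

Summary (fraction, with percent):

explained: PC1 0.3937 (39.37%), PC2 0.3858 (38.58%), PC3 0.2205 (22.05%);  cumulative: 0.3937, 0.7795, 1


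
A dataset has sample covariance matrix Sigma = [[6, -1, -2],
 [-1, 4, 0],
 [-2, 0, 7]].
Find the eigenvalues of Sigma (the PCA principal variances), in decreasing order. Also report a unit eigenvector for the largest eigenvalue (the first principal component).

Step 1 — characteristic polynomial p(λ) = det(λI - Sigma) = λ³ - tr·λ² + c_1·λ - det, where tr = trace, c_1 = sum of the principal 2×2 minors, det = det(Sigma):
  tr = 6 + 4 + 7 = 17,
  c_1 = (6·4 - (-1)²) + (6·7 - (-2)²) + (4·7 - (0)²) = 23 + 38 + 28 = 89,
  det = 6·(4·7 - (0)²) - (-1)·((-1)·7 - (0)·(-2)) + (-2)·((-1)·(0) - 4·(-2)) = 6·(28) - (-1)·(-7) + (-2)·(8) = 145.
  So p(λ) = λ³ - 17λ² + 89λ - 145.
Step 2 — look for an integer root (rational root theorem: any rational root is an integer divisor of 145). Testing λ = 5:
  p(5) = 125 - 425 + 445 - 145 = 0  ✓
  Dividing out (λ - 5): p(λ) = (λ - 5)(λ² - 12λ + 29).
Step 3 — remaining eigenvalues from the quadratic λ² - 12λ + 29 = 0:
  Δ = 12² - 4·29 = 144 - 116 = 28,  λ = (12 ± √28)/2 = (12 ± 5.2915)/2 ≈ 8.6458 or 3.3542.
  Sorted: λ_1 = 8.6458,  λ_2 = 5,  λ_3 = 3.3542  (check: sum = 17 = tr ✓).

Step 4 — unit eigenvector for λ_1 ≈ 8.6458: v spans the null space of (Sigma - λ_1 I), whose rows are
  r_1 = (-2.6458, -1, -2),  r_2 = (-1, -4.6458, 0),  r_3 = (-2, 0, -1.6458).
  v is orthogonal to every row, so take v ∝ r_1 × r_2 = ((-1)·(0) - (-2)·(-4.6458), (-2)·(-1) - (-2.6458)·(0), (-2.6458)·(-4.6458) - (-1)·(-1)) ≈ (-9.2915, 2, 11.2915).
  Rescale (multiply by -1 so the first nonzero entry is positive): u = (9.2915, -2, -11.2915).
  ||u|| = √((9.2915)² + (-2)² + (-11.2915)²) = √(217.8301) ≈ 14.7591,  v_1 = u/||u|| ≈ (0.6295, -0.1355, -0.7651) (||v_1|| = 1).

λ_1 = 8.6458,  λ_2 = 5,  λ_3 = 3.3542;  v_1 ≈ (0.6295, -0.1355, -0.7651)


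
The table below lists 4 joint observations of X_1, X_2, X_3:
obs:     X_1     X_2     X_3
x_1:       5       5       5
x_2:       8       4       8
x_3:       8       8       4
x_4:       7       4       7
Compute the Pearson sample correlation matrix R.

Step 1 — column means:
  mean(X_1) = (5 + 8 + 8 + 7) / 4 = 28/4 = 7
  mean(X_2) = (5 + 4 + 8 + 4) / 4 = 21/4 = 5.25
  mean(X_3) = (5 + 8 + 4 + 7) / 4 = 24/4 = 6

Step 2 — sample variances and covariances s[i,j] = (1/(n-1)) · Σ_k (x_{k,i} - mean_i) · (x_{k,j} - mean_j), with n-1 = 3:
  s[X_1,X_1] = ((-2)·(-2) + (1)·(1) + (1)·(1) + (0)·(0)) / 3 = 6/3 = 2
  s[X_1,X_2] = ((-2)·(-0.25) + (1)·(-1.25) + (1)·(2.75) + (0)·(-1.25)) / 3 = 2/3 = 0.6667
  s[X_1,X_3] = ((-2)·(-1) + (1)·(2) + (1)·(-2) + (0)·(1)) / 3 = 2/3 = 0.6667
  s[X_2,X_2] = ((-0.25)·(-0.25) + (-1.25)·(-1.25) + (2.75)·(2.75) + (-1.25)·(-1.25)) / 3 = 10.75/3 = 3.5833
  s[X_2,X_3] = ((-0.25)·(-1) + (-1.25)·(2) + (2.75)·(-2) + (-1.25)·(1)) / 3 = -9/3 = -3
  s[X_3,X_3] = ((-1)·(-1) + (2)·(2) + (-2)·(-2) + (1)·(1)) / 3 = 10/3 = 3.3333
  Sample standard deviations s_i = √(s[i,i]):
  s(X_1) = √(2) = 1.4142
  s(X_2) = √(3.5833) = 1.893
  s(X_3) = √(3.3333) = 1.8257

Step 3 — r_{ij} = s_{ij} / (s_i · s_j):
  r[X_1,X_1] = 1 (diagonal).
  r[X_1,X_2] = 0.6667 / (1.4142 · 1.893) = 0.6667 / 2.6771 = 0.249
  r[X_1,X_3] = 0.6667 / (1.4142 · 1.8257) = 0.6667 / 2.582 = 0.2582
  r[X_2,X_2] = 1 (diagonal).
  r[X_2,X_3] = -3 / (1.893 · 1.8257) = -3 / 3.4561 = -0.868
  r[X_3,X_3] = 1 (diagonal).

R is symmetric with unit diagonal. Assembling:

R = [[1, 0.249, 0.2582],
 [0.249, 1, -0.868],
 [0.2582, -0.868, 1]]
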